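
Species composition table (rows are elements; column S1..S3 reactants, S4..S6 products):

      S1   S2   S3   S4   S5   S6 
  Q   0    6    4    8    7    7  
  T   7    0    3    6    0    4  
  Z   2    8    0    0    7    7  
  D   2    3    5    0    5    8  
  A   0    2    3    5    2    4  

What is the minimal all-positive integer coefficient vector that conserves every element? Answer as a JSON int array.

Q: 1·0+5·6+5·4 = 50 | 1·8+2·7+4·7 = 50
T: 1·7+5·0+5·3 = 22 | 1·6+2·0+4·4 = 22
Z: 1·2+5·8+5·0 = 42 | 1·0+2·7+4·7 = 42
D: 1·2+5·3+5·5 = 42 | 1·0+2·5+4·8 = 42
A: 1·0+5·2+5·3 = 25 | 1·5+2·2+4·4 = 25
gcd(1,5,5,1,2,4) = 1

Coefficients: [1, 5, 5, 1, 2, 4]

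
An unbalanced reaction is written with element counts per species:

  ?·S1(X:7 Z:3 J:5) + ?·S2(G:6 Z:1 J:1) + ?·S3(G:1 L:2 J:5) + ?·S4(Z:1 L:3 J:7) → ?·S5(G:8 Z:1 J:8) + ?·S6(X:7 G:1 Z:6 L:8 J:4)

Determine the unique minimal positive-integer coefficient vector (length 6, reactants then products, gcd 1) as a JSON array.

Coefficients: [1, 4, 1, 2, 3, 1]

X: 1·7+4·0+1·0+2·0 = 7 | 3·0+1·7 = 7
G: 1·0+4·6+1·1+2·0 = 25 | 3·8+1·1 = 25
Z: 1·3+4·1+1·0+2·1 = 9 | 3·1+1·6 = 9
L: 1·0+4·0+1·2+2·3 = 8 | 3·0+1·8 = 8
J: 1·5+4·1+1·5+2·7 = 28 | 3·8+1·4 = 28
gcd(1,4,1,2,3,1) = 1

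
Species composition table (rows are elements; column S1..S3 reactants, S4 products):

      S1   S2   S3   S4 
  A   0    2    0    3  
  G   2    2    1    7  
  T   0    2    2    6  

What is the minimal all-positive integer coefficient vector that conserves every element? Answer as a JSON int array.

Coefficients: [5, 6, 6, 4]

A: 5·0+6·2+6·0 = 12 | 4·3 = 12
G: 5·2+6·2+6·1 = 28 | 4·7 = 28
T: 5·0+6·2+6·2 = 24 | 4·6 = 24
gcd(5,6,6,4) = 1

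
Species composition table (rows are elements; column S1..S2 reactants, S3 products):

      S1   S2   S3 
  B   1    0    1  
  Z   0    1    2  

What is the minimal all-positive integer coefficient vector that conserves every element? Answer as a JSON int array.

Coefficients: [1, 2, 1]

B: 1·1+2·0 = 1 | 1·1 = 1
Z: 1·0+2·1 = 2 | 1·2 = 2
gcd(1,2,1) = 1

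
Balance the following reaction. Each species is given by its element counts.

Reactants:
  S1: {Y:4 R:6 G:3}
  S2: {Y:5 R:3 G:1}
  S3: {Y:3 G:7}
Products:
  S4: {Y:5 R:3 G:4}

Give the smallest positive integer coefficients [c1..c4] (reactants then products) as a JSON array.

Coefficients: [1, 3, 2, 5]

Y: 1·4+3·5+2·3 = 25 | 5·5 = 25
R: 1·6+3·3+2·0 = 15 | 5·3 = 15
G: 1·3+3·1+2·7 = 20 | 5·4 = 20
gcd(1,3,2,5) = 1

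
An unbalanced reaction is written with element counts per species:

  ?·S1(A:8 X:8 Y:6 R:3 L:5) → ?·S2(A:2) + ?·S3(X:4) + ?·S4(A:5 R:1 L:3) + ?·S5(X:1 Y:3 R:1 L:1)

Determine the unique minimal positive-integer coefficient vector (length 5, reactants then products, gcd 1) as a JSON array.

Coefficients: [2, 3, 3, 2, 4]

A: 2·8 = 16 | 3·2+3·0+2·5+4·0 = 16
X: 2·8 = 16 | 3·0+3·4+2·0+4·1 = 16
Y: 2·6 = 12 | 3·0+3·0+2·0+4·3 = 12
R: 2·3 = 6 | 3·0+3·0+2·1+4·1 = 6
L: 2·5 = 10 | 3·0+3·0+2·3+4·1 = 10
gcd(2,3,3,2,4) = 1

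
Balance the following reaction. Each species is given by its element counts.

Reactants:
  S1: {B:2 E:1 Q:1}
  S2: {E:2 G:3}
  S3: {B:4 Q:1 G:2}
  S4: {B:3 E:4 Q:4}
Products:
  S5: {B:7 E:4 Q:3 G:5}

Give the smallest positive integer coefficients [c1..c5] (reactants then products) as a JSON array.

Coefficients: [6, 5, 5, 1, 5]

B: 6·2+5·0+5·4+1·3 = 35 | 5·7 = 35
E: 6·1+5·2+5·0+1·4 = 20 | 5·4 = 20
Q: 6·1+5·0+5·1+1·4 = 15 | 5·3 = 15
G: 6·0+5·3+5·2+1·0 = 25 | 5·5 = 25
gcd(6,5,5,1,5) = 1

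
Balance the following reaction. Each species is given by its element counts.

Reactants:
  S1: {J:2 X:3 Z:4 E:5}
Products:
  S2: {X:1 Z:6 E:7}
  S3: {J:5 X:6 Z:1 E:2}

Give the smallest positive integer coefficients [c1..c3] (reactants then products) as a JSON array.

Coefficients: [5, 3, 2]

J: 5·2 = 10 | 3·0+2·5 = 10
X: 5·3 = 15 | 3·1+2·6 = 15
Z: 5·4 = 20 | 3·6+2·1 = 20
E: 5·5 = 25 | 3·7+2·2 = 25
gcd(5,3,2) = 1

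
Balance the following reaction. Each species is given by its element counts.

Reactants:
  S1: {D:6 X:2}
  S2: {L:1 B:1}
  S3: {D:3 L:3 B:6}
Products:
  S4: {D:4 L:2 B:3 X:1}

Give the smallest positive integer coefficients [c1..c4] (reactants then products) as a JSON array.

D: 3·6+6·0+2·3 = 24 | 6·4 = 24
L: 3·0+6·1+2·3 = 12 | 6·2 = 12
B: 3·0+6·1+2·6 = 18 | 6·3 = 18
X: 3·2+6·0+2·0 = 6 | 6·1 = 6
gcd(3,6,2,6) = 1

Coefficients: [3, 6, 2, 6]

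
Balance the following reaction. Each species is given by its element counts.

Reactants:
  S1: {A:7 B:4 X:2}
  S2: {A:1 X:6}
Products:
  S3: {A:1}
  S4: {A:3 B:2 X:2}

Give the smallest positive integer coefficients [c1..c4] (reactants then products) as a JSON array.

A: 3·7+1·1 = 22 | 4·1+6·3 = 22
B: 3·4+1·0 = 12 | 4·0+6·2 = 12
X: 3·2+1·6 = 12 | 4·0+6·2 = 12
gcd(3,1,4,6) = 1

Coefficients: [3, 1, 4, 6]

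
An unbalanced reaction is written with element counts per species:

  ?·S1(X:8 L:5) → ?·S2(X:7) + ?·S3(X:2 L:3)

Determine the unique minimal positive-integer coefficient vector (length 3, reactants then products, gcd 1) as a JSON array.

X: 3·8 = 24 | 2·7+5·2 = 24
L: 3·5 = 15 | 2·0+5·3 = 15
gcd(3,2,5) = 1

Coefficients: [3, 2, 5]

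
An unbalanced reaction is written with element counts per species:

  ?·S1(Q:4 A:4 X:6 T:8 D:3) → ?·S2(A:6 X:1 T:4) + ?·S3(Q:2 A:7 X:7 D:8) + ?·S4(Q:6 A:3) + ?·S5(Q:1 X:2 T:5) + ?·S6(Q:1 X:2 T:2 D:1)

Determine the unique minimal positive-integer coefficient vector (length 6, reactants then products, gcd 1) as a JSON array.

Q: 4·4 = 16 | 1·0+1·2+1·6+4·1+4·1 = 16
A: 4·4 = 16 | 1·6+1·7+1·3+4·0+4·0 = 16
X: 4·6 = 24 | 1·1+1·7+1·0+4·2+4·2 = 24
T: 4·8 = 32 | 1·4+1·0+1·0+4·5+4·2 = 32
D: 4·3 = 12 | 1·0+1·8+1·0+4·0+4·1 = 12
gcd(4,1,1,1,4,4) = 1

Coefficients: [4, 1, 1, 1, 4, 4]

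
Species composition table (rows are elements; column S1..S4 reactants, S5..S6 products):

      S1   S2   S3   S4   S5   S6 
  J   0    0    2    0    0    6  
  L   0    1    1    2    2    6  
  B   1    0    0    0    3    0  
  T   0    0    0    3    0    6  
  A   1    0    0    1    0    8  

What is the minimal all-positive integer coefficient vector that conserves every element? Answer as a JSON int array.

Coefficients: [6, 3, 3, 2, 2, 1]

J: 6·0+3·0+3·2+2·0 = 6 | 2·0+1·6 = 6
L: 6·0+3·1+3·1+2·2 = 10 | 2·2+1·6 = 10
B: 6·1+3·0+3·0+2·0 = 6 | 2·3+1·0 = 6
T: 6·0+3·0+3·0+2·3 = 6 | 2·0+1·6 = 6
A: 6·1+3·0+3·0+2·1 = 8 | 2·0+1·8 = 8
gcd(6,3,3,2,2,1) = 1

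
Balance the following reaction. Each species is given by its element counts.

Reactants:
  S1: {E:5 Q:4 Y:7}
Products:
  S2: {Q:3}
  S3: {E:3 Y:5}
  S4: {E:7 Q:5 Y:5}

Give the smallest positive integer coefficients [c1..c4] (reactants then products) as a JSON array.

E: 5·5 = 25 | 5·0+6·3+1·7 = 25
Q: 5·4 = 20 | 5·3+6·0+1·5 = 20
Y: 5·7 = 35 | 5·0+6·5+1·5 = 35
gcd(5,5,6,1) = 1

Coefficients: [5, 5, 6, 1]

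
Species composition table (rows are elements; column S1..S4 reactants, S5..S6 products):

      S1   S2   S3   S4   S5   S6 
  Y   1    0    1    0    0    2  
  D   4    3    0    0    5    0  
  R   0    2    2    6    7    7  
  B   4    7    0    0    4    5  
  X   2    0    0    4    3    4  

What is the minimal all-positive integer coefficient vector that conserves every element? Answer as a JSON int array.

Coefficients: [1, 2, 3, 3, 2, 2]

Y: 1·1+2·0+3·1+3·0 = 4 | 2·0+2·2 = 4
D: 1·4+2·3+3·0+3·0 = 10 | 2·5+2·0 = 10
R: 1·0+2·2+3·2+3·6 = 28 | 2·7+2·7 = 28
B: 1·4+2·7+3·0+3·0 = 18 | 2·4+2·5 = 18
X: 1·2+2·0+3·0+3·4 = 14 | 2·3+2·4 = 14
gcd(1,2,3,3,2,2) = 1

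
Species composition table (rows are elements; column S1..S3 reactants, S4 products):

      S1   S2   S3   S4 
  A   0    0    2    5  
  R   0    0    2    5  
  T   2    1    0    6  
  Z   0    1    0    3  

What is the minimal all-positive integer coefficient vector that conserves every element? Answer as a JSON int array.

A: 3·0+6·0+5·2 = 10 | 2·5 = 10
R: 3·0+6·0+5·2 = 10 | 2·5 = 10
T: 3·2+6·1+5·0 = 12 | 2·6 = 12
Z: 3·0+6·1+5·0 = 6 | 2·3 = 6
gcd(3,6,5,2) = 1

Coefficients: [3, 6, 5, 2]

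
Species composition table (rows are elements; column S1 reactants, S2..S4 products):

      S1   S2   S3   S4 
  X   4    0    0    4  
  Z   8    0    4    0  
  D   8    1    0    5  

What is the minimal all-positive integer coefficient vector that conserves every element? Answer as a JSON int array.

X: 1·4 = 4 | 3·0+2·0+1·4 = 4
Z: 1·8 = 8 | 3·0+2·4+1·0 = 8
D: 1·8 = 8 | 3·1+2·0+1·5 = 8
gcd(1,3,2,1) = 1

Coefficients: [1, 3, 2, 1]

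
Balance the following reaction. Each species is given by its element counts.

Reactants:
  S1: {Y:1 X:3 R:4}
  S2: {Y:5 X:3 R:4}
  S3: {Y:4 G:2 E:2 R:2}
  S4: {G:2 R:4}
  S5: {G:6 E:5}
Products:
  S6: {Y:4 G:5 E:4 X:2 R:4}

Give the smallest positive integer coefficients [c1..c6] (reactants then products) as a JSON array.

Coefficients: [1, 3, 2, 1, 4, 6]

Y: 1·1+3·5+2·4+1·0+4·0 = 24 | 6·4 = 24
G: 1·0+3·0+2·2+1·2+4·6 = 30 | 6·5 = 30
E: 1·0+3·0+2·2+1·0+4·5 = 24 | 6·4 = 24
X: 1·3+3·3+2·0+1·0+4·0 = 12 | 6·2 = 12
R: 1·4+3·4+2·2+1·4+4·0 = 24 | 6·4 = 24
gcd(1,3,2,1,4,6) = 1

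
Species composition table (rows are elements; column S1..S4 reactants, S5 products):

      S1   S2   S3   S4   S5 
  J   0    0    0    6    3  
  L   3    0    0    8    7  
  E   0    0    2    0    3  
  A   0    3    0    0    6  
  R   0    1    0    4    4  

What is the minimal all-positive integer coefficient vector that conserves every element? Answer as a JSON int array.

Coefficients: [2, 4, 3, 1, 2]

J: 2·0+4·0+3·0+1·6 = 6 | 2·3 = 6
L: 2·3+4·0+3·0+1·8 = 14 | 2·7 = 14
E: 2·0+4·0+3·2+1·0 = 6 | 2·3 = 6
A: 2·0+4·3+3·0+1·0 = 12 | 2·6 = 12
R: 2·0+4·1+3·0+1·4 = 8 | 2·4 = 8
gcd(2,4,3,1,2) = 1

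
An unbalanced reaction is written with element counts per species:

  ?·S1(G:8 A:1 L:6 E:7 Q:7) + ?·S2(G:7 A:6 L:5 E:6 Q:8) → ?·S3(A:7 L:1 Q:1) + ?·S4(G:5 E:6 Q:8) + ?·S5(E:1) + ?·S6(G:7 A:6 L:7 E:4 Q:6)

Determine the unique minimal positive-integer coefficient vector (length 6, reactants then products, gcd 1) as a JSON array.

G: 1·8+6·7 = 50 | 1·0+3·5+5·0+5·7 = 50
A: 1·1+6·6 = 37 | 1·7+3·0+5·0+5·6 = 37
L: 1·6+6·5 = 36 | 1·1+3·0+5·0+5·7 = 36
E: 1·7+6·6 = 43 | 1·0+3·6+5·1+5·4 = 43
Q: 1·7+6·8 = 55 | 1·1+3·8+5·0+5·6 = 55
gcd(1,6,1,3,5,5) = 1

Coefficients: [1, 6, 1, 3, 5, 5]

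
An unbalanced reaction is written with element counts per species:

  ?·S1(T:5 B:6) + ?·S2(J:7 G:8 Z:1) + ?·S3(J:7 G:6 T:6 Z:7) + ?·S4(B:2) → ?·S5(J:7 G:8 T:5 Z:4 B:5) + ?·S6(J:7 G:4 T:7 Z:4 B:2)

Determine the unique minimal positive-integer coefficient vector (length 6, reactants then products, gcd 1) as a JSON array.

J: 4·0+4·7+4·7+5·0 = 56 | 6·7+2·7 = 56
G: 4·0+4·8+4·6+5·0 = 56 | 6·8+2·4 = 56
T: 4·5+4·0+4·6+5·0 = 44 | 6·5+2·7 = 44
Z: 4·0+4·1+4·7+5·0 = 32 | 6·4+2·4 = 32
B: 4·6+4·0+4·0+5·2 = 34 | 6·5+2·2 = 34
gcd(4,4,4,5,6,2) = 1

Coefficients: [4, 4, 4, 5, 6, 2]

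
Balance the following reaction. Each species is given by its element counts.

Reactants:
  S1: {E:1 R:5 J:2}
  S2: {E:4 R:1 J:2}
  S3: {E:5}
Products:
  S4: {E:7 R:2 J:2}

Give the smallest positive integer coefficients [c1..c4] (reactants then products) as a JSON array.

E: 1·1+3·4+3·5 = 28 | 4·7 = 28
R: 1·5+3·1+3·0 = 8 | 4·2 = 8
J: 1·2+3·2+3·0 = 8 | 4·2 = 8
gcd(1,3,3,4) = 1

Coefficients: [1, 3, 3, 4]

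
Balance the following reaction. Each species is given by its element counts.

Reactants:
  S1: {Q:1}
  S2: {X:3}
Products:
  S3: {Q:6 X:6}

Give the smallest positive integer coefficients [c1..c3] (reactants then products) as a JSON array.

Q: 6·1+2·0 = 6 | 1·6 = 6
X: 6·0+2·3 = 6 | 1·6 = 6
gcd(6,2,1) = 1

Coefficients: [6, 2, 1]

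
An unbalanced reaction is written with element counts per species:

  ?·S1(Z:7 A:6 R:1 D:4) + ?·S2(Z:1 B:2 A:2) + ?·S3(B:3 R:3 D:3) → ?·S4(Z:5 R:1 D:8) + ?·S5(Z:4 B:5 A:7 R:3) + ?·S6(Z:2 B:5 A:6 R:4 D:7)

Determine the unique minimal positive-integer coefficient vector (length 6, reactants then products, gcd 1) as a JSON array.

Z: 4·7+5·1+5·0 = 33 | 3·5+4·4+1·2 = 33
B: 4·0+5·2+5·3 = 25 | 3·0+4·5+1·5 = 25
A: 4·6+5·2+5·0 = 34 | 3·0+4·7+1·6 = 34
R: 4·1+5·0+5·3 = 19 | 3·1+4·3+1·4 = 19
D: 4·4+5·0+5·3 = 31 | 3·8+4·0+1·7 = 31
gcd(4,5,5,3,4,1) = 1

Coefficients: [4, 5, 5, 3, 4, 1]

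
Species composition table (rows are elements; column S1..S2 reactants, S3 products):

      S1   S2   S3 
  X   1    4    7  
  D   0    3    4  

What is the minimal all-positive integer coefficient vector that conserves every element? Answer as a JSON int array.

X: 5·1+4·4 = 21 | 3·7 = 21
D: 5·0+4·3 = 12 | 3·4 = 12
gcd(5,4,3) = 1

Coefficients: [5, 4, 3]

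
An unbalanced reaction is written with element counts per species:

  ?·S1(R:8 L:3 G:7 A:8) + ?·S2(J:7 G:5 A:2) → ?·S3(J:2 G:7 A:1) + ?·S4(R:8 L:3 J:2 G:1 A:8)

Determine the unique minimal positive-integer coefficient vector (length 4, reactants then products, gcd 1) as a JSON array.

R: 3·8+2·0 = 24 | 4·0+3·8 = 24
L: 3·3+2·0 = 9 | 4·0+3·3 = 9
J: 3·0+2·7 = 14 | 4·2+3·2 = 14
G: 3·7+2·5 = 31 | 4·7+3·1 = 31
A: 3·8+2·2 = 28 | 4·1+3·8 = 28
gcd(3,2,4,3) = 1

Coefficients: [3, 2, 4, 3]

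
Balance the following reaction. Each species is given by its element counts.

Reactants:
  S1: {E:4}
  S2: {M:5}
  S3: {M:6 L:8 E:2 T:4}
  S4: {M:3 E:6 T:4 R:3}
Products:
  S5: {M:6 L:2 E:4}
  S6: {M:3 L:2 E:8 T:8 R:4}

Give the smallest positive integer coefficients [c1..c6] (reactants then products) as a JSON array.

M: 4·0+3·5+2·6+4·3 = 39 | 5·6+3·3 = 39
L: 4·0+3·0+2·8+4·0 = 16 | 5·2+3·2 = 16
E: 4·4+3·0+2·2+4·6 = 44 | 5·4+3·8 = 44
T: 4·0+3·0+2·4+4·4 = 24 | 5·0+3·8 = 24
R: 4·0+3·0+2·0+4·3 = 12 | 5·0+3·4 = 12
gcd(4,3,2,4,5,3) = 1

Coefficients: [4, 3, 2, 4, 5, 3]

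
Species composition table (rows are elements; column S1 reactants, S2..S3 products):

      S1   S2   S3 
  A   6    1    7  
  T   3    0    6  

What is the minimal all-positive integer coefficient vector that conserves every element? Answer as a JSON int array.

A: 2·6 = 12 | 5·1+1·7 = 12
T: 2·3 = 6 | 5·0+1·6 = 6
gcd(2,5,1) = 1

Coefficients: [2, 5, 1]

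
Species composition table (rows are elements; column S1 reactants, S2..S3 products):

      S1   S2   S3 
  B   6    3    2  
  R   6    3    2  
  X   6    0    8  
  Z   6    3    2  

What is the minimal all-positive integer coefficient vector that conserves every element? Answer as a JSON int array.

Coefficients: [4, 6, 3]

B: 4·6 = 24 | 6·3+3·2 = 24
R: 4·6 = 24 | 6·3+3·2 = 24
X: 4·6 = 24 | 6·0+3·8 = 24
Z: 4·6 = 24 | 6·3+3·2 = 24
gcd(4,6,3) = 1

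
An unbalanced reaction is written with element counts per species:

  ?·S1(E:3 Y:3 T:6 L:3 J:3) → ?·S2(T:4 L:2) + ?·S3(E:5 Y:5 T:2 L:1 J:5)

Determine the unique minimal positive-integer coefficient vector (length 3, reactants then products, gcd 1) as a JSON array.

Coefficients: [5, 6, 3]

E: 5·3 = 15 | 6·0+3·5 = 15
Y: 5·3 = 15 | 6·0+3·5 = 15
T: 5·6 = 30 | 6·4+3·2 = 30
L: 5·3 = 15 | 6·2+3·1 = 15
J: 5·3 = 15 | 6·0+3·5 = 15
gcd(5,6,3) = 1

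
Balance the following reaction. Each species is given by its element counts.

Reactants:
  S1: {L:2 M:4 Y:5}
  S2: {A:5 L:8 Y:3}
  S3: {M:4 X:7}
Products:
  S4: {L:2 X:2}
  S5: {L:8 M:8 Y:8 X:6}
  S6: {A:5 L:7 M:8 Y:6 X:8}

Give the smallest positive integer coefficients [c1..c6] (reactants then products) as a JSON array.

Coefficients: [4, 4, 6, 2, 1, 4]

A: 4·0+4·5+6·0 = 20 | 2·0+1·0+4·5 = 20
L: 4·2+4·8+6·0 = 40 | 2·2+1·8+4·7 = 40
M: 4·4+4·0+6·4 = 40 | 2·0+1·8+4·8 = 40
Y: 4·5+4·3+6·0 = 32 | 2·0+1·8+4·6 = 32
X: 4·0+4·0+6·7 = 42 | 2·2+1·6+4·8 = 42
gcd(4,4,6,2,1,4) = 1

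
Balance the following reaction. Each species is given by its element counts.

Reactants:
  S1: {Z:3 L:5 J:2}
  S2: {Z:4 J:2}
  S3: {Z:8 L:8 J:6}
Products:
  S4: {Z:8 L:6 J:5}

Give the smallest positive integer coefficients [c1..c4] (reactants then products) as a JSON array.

Coefficients: [4, 5, 2, 6]

Z: 4·3+5·4+2·8 = 48 | 6·8 = 48
L: 4·5+5·0+2·8 = 36 | 6·6 = 36
J: 4·2+5·2+2·6 = 30 | 6·5 = 30
gcd(4,5,2,6) = 1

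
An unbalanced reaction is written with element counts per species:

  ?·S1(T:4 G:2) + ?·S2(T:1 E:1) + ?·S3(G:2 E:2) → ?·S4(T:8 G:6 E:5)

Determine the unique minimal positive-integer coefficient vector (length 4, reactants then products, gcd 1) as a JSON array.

Coefficients: [3, 4, 3, 2]

T: 3·4+4·1+3·0 = 16 | 2·8 = 16
G: 3·2+4·0+3·2 = 12 | 2·6 = 12
E: 3·0+4·1+3·2 = 10 | 2·5 = 10
gcd(3,4,3,2) = 1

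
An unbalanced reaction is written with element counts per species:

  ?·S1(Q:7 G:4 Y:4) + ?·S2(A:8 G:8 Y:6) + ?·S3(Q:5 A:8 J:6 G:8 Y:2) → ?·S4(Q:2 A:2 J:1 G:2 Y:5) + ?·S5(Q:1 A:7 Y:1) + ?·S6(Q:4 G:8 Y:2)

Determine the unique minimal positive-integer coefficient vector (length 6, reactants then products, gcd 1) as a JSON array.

Coefficients: [5, 4, 1, 6, 4, 6]

Q: 5·7+4·0+1·5 = 40 | 6·2+4·1+6·4 = 40
A: 5·0+4·8+1·8 = 40 | 6·2+4·7+6·0 = 40
J: 5·0+4·0+1·6 = 6 | 6·1+4·0+6·0 = 6
G: 5·4+4·8+1·8 = 60 | 6·2+4·0+6·8 = 60
Y: 5·4+4·6+1·2 = 46 | 6·5+4·1+6·2 = 46
gcd(5,4,1,6,4,6) = 1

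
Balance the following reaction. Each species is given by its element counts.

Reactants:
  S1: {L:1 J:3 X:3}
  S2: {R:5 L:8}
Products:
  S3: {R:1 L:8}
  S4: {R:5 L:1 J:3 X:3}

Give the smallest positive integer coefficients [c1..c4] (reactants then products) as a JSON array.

Coefficients: [4, 5, 5, 4]

R: 4·0+5·5 = 25 | 5·1+4·5 = 25
L: 4·1+5·8 = 44 | 5·8+4·1 = 44
J: 4·3+5·0 = 12 | 5·0+4·3 = 12
X: 4·3+5·0 = 12 | 5·0+4·3 = 12
gcd(4,5,5,4) = 1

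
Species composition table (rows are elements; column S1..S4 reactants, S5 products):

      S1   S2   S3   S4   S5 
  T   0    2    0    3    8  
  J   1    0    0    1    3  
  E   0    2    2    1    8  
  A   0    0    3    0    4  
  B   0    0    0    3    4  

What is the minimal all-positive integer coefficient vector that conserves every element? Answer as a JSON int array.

Coefficients: [5, 6, 4, 4, 3]

T: 5·0+6·2+4·0+4·3 = 24 | 3·8 = 24
J: 5·1+6·0+4·0+4·1 = 9 | 3·3 = 9
E: 5·0+6·2+4·2+4·1 = 24 | 3·8 = 24
A: 5·0+6·0+4·3+4·0 = 12 | 3·4 = 12
B: 5·0+6·0+4·0+4·3 = 12 | 3·4 = 12
gcd(5,6,4,4,3) = 1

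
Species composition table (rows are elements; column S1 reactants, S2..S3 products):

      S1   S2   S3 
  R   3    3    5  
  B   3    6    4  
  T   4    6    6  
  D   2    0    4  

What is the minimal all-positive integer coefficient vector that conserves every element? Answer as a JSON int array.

Coefficients: [6, 1, 3]

R: 6·3 = 18 | 1·3+3·5 = 18
B: 6·3 = 18 | 1·6+3·4 = 18
T: 6·4 = 24 | 1·6+3·6 = 24
D: 6·2 = 12 | 1·0+3·4 = 12
gcd(6,1,3) = 1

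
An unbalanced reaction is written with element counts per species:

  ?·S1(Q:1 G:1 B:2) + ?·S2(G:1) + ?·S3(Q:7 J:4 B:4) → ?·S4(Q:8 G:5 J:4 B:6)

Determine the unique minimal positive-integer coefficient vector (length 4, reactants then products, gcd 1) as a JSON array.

Coefficients: [1, 4, 1, 1]

Q: 1·1+4·0+1·7 = 8 | 1·8 = 8
G: 1·1+4·1+1·0 = 5 | 1·5 = 5
J: 1·0+4·0+1·4 = 4 | 1·4 = 4
B: 1·2+4·0+1·4 = 6 | 1·6 = 6
gcd(1,4,1,1) = 1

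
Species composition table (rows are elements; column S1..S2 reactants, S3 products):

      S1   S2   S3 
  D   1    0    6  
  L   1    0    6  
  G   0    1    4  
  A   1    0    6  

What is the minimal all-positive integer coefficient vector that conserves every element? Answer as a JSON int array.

D: 6·1+4·0 = 6 | 1·6 = 6
L: 6·1+4·0 = 6 | 1·6 = 6
G: 6·0+4·1 = 4 | 1·4 = 4
A: 6·1+4·0 = 6 | 1·6 = 6
gcd(6,4,1) = 1

Coefficients: [6, 4, 1]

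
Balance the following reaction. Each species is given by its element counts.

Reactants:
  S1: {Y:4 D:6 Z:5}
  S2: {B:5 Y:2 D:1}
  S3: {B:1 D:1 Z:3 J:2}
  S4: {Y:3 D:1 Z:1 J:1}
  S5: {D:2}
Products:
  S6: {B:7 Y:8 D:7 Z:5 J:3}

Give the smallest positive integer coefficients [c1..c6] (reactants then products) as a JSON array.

Coefficients: [1, 5, 3, 6, 4, 4]

B: 1·0+5·5+3·1+6·0+4·0 = 28 | 4·7 = 28
Y: 1·4+5·2+3·0+6·3+4·0 = 32 | 4·8 = 32
D: 1·6+5·1+3·1+6·1+4·2 = 28 | 4·7 = 28
Z: 1·5+5·0+3·3+6·1+4·0 = 20 | 4·5 = 20
J: 1·0+5·0+3·2+6·1+4·0 = 12 | 4·3 = 12
gcd(1,5,3,6,4,4) = 1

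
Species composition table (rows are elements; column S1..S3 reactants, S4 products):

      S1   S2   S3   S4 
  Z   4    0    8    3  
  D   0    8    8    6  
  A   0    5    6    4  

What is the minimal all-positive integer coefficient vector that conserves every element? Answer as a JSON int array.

Z: 1·4+2·0+1·8 = 12 | 4·3 = 12
D: 1·0+2·8+1·8 = 24 | 4·6 = 24
A: 1·0+2·5+1·6 = 16 | 4·4 = 16
gcd(1,2,1,4) = 1

Coefficients: [1, 2, 1, 4]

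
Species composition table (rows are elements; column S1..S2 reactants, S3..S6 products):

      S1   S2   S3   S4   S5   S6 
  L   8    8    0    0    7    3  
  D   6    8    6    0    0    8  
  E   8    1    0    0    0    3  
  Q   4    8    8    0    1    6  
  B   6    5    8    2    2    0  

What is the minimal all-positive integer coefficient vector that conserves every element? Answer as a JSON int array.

Coefficients: [1, 4, 1, 5, 4, 4]

L: 1·8+4·8 = 40 | 1·0+5·0+4·7+4·3 = 40
D: 1·6+4·8 = 38 | 1·6+5·0+4·0+4·8 = 38
E: 1·8+4·1 = 12 | 1·0+5·0+4·0+4·3 = 12
Q: 1·4+4·8 = 36 | 1·8+5·0+4·1+4·6 = 36
B: 1·6+4·5 = 26 | 1·8+5·2+4·2+4·0 = 26
gcd(1,4,1,5,4,4) = 1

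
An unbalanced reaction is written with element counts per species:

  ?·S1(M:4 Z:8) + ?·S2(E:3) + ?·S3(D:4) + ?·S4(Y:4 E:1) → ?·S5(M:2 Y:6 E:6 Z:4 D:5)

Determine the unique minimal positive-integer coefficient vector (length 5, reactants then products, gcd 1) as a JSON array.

Coefficients: [2, 6, 5, 6, 4]

M: 2·4+6·0+5·0+6·0 = 8 | 4·2 = 8
Y: 2·0+6·0+5·0+6·4 = 24 | 4·6 = 24
E: 2·0+6·3+5·0+6·1 = 24 | 4·6 = 24
Z: 2·8+6·0+5·0+6·0 = 16 | 4·4 = 16
D: 2·0+6·0+5·4+6·0 = 20 | 4·5 = 20
gcd(2,6,5,6,4) = 1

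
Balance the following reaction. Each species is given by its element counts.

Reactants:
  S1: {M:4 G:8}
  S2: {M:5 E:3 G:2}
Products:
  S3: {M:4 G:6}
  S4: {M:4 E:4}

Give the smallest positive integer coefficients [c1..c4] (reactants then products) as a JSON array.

Coefficients: [2, 4, 4, 3]

M: 2·4+4·5 = 28 | 4·4+3·4 = 28
E: 2·0+4·3 = 12 | 4·0+3·4 = 12
G: 2·8+4·2 = 24 | 4·6+3·0 = 24
gcd(2,4,4,3) = 1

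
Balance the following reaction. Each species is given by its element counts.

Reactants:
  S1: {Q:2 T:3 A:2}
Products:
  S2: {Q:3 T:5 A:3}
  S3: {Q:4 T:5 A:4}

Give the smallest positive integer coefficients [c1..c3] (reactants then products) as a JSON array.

Q: 5·2 = 10 | 2·3+1·4 = 10
T: 5·3 = 15 | 2·5+1·5 = 15
A: 5·2 = 10 | 2·3+1·4 = 10
gcd(5,2,1) = 1

Coefficients: [5, 2, 1]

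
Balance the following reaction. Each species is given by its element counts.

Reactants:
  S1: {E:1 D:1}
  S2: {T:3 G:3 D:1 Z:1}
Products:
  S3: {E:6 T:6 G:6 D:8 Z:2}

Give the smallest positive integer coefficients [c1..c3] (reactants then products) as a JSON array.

Coefficients: [6, 2, 1]

E: 6·1+2·0 = 6 | 1·6 = 6
T: 6·0+2·3 = 6 | 1·6 = 6
G: 6·0+2·3 = 6 | 1·6 = 6
D: 6·1+2·1 = 8 | 1·8 = 8
Z: 6·0+2·1 = 2 | 1·2 = 2
gcd(6,2,1) = 1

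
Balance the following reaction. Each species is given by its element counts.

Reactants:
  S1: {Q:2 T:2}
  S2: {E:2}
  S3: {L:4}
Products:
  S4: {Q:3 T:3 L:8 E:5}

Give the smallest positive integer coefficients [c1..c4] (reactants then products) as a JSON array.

Q: 3·2+5·0+4·0 = 6 | 2·3 = 6
T: 3·2+5·0+4·0 = 6 | 2·3 = 6
L: 3·0+5·0+4·4 = 16 | 2·8 = 16
E: 3·0+5·2+4·0 = 10 | 2·5 = 10
gcd(3,5,4,2) = 1

Coefficients: [3, 5, 4, 2]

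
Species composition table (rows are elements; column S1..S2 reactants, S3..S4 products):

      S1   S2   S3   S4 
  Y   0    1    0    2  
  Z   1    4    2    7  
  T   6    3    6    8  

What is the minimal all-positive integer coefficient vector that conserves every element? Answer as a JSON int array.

Coefficients: [5, 6, 4, 3]

Y: 5·0+6·1 = 6 | 4·0+3·2 = 6
Z: 5·1+6·4 = 29 | 4·2+3·7 = 29
T: 5·6+6·3 = 48 | 4·6+3·8 = 48
gcd(5,6,4,3) = 1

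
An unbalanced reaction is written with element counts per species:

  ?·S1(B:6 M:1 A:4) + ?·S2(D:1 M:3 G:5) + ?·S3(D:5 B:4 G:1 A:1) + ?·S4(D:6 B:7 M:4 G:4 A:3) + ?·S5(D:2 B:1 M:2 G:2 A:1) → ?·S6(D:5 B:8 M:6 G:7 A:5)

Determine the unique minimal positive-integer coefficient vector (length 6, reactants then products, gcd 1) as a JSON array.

D: 4·0+4·1+1·5+1·6+5·2 = 25 | 5·5 = 25
B: 4·6+4·0+1·4+1·7+5·1 = 40 | 5·8 = 40
M: 4·1+4·3+1·0+1·4+5·2 = 30 | 5·6 = 30
G: 4·0+4·5+1·1+1·4+5·2 = 35 | 5·7 = 35
A: 4·4+4·0+1·1+1·3+5·1 = 25 | 5·5 = 25
gcd(4,4,1,1,5,5) = 1

Coefficients: [4, 4, 1, 1, 5, 5]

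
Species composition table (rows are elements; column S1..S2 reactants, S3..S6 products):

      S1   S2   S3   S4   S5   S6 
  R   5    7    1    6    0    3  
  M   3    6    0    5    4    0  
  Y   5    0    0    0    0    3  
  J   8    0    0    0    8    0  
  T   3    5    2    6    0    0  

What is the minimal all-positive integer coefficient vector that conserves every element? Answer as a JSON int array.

Coefficients: [3, 3, 3, 3, 3, 5]

R: 3·5+3·7 = 36 | 3·1+3·6+3·0+5·3 = 36
M: 3·3+3·6 = 27 | 3·0+3·5+3·4+5·0 = 27
Y: 3·5+3·0 = 15 | 3·0+3·0+3·0+5·3 = 15
J: 3·8+3·0 = 24 | 3·0+3·0+3·8+5·0 = 24
T: 3·3+3·5 = 24 | 3·2+3·6+3·0+5·0 = 24
gcd(3,3,3,3,3,5) = 1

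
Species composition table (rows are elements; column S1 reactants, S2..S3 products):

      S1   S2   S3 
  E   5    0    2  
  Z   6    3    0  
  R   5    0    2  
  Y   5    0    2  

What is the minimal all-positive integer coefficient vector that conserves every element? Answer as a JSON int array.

Coefficients: [2, 4, 5]

E: 2·5 = 10 | 4·0+5·2 = 10
Z: 2·6 = 12 | 4·3+5·0 = 12
R: 2·5 = 10 | 4·0+5·2 = 10
Y: 2·5 = 10 | 4·0+5·2 = 10
gcd(2,4,5) = 1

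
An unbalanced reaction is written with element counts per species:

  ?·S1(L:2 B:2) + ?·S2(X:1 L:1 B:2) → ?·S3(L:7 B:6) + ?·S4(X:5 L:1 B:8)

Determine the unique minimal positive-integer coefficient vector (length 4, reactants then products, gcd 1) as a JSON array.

X: 5·0+5·1 = 5 | 2·0+1·5 = 5
L: 5·2+5·1 = 15 | 2·7+1·1 = 15
B: 5·2+5·2 = 20 | 2·6+1·8 = 20
gcd(5,5,2,1) = 1

Coefficients: [5, 5, 2, 1]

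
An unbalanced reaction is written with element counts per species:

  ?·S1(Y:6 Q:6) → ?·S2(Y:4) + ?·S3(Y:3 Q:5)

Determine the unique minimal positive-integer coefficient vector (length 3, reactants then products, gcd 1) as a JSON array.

Coefficients: [5, 3, 6]

Y: 5·6 = 30 | 3·4+6·3 = 30
Q: 5·6 = 30 | 3·0+6·5 = 30
gcd(5,3,6) = 1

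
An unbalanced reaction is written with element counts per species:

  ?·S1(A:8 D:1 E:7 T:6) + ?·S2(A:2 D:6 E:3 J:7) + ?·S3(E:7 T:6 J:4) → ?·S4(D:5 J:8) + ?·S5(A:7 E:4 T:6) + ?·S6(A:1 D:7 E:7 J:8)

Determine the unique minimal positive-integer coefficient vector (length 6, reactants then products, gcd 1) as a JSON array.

A: 2·8+4·2+1·0 = 24 | 1·0+3·7+3·1 = 24
D: 2·1+4·6+1·0 = 26 | 1·5+3·0+3·7 = 26
E: 2·7+4·3+1·7 = 33 | 1·0+3·4+3·7 = 33
T: 2·6+4·0+1·6 = 18 | 1·0+3·6+3·0 = 18
J: 2·0+4·7+1·4 = 32 | 1·8+3·0+3·8 = 32
gcd(2,4,1,1,3,3) = 1

Coefficients: [2, 4, 1, 1, 3, 3]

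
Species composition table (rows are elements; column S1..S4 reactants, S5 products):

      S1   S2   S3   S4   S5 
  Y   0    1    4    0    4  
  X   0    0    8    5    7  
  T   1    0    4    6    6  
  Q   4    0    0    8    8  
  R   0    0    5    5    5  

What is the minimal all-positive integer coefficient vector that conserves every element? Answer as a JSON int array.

Coefficients: [4, 4, 2, 1, 3]

Y: 4·0+4·1+2·4+1·0 = 12 | 3·4 = 12
X: 4·0+4·0+2·8+1·5 = 21 | 3·7 = 21
T: 4·1+4·0+2·4+1·6 = 18 | 3·6 = 18
Q: 4·4+4·0+2·0+1·8 = 24 | 3·8 = 24
R: 4·0+4·0+2·5+1·5 = 15 | 3·5 = 15
gcd(4,4,2,1,3) = 1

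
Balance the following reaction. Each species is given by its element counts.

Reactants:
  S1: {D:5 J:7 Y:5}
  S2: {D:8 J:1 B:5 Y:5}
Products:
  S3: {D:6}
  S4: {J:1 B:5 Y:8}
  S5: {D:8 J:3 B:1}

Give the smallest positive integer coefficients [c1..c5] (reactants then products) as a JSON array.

Coefficients: [2, 6, 3, 5, 5]

D: 2·5+6·8 = 58 | 3·6+5·0+5·8 = 58
J: 2·7+6·1 = 20 | 3·0+5·1+5·3 = 20
B: 2·0+6·5 = 30 | 3·0+5·5+5·1 = 30
Y: 2·5+6·5 = 40 | 3·0+5·8+5·0 = 40
gcd(2,6,3,5,5) = 1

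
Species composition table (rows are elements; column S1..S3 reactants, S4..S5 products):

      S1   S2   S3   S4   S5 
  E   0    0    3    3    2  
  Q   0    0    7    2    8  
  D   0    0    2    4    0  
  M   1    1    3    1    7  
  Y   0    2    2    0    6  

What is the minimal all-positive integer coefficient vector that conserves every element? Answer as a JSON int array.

Coefficients: [6, 5, 4, 2, 3]

E: 6·0+5·0+4·3 = 12 | 2·3+3·2 = 12
Q: 6·0+5·0+4·7 = 28 | 2·2+3·8 = 28
D: 6·0+5·0+4·2 = 8 | 2·4+3·0 = 8
M: 6·1+5·1+4·3 = 23 | 2·1+3·7 = 23
Y: 6·0+5·2+4·2 = 18 | 2·0+3·6 = 18
gcd(6,5,4,2,3) = 1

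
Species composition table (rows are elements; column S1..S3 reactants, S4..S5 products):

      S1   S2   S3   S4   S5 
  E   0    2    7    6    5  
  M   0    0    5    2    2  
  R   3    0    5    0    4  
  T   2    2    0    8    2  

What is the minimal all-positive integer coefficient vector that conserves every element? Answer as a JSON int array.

E: 2·0+6·2+2·7 = 26 | 1·6+4·5 = 26
M: 2·0+6·0+2·5 = 10 | 1·2+4·2 = 10
R: 2·3+6·0+2·5 = 16 | 1·0+4·4 = 16
T: 2·2+6·2+2·0 = 16 | 1·8+4·2 = 16
gcd(2,6,2,1,4) = 1

Coefficients: [2, 6, 2, 1, 4]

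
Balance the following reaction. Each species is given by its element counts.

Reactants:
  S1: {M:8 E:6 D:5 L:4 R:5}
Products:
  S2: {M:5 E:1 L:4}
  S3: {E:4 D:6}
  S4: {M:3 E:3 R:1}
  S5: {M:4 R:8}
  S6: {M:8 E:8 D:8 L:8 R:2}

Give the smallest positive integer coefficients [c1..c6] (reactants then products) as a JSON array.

Coefficients: [4, 2, 2, 2, 2, 1]

M: 4·8 = 32 | 2·5+2·0+2·3+2·4+1·8 = 32
E: 4·6 = 24 | 2·1+2·4+2·3+2·0+1·8 = 24
D: 4·5 = 20 | 2·0+2·6+2·0+2·0+1·8 = 20
L: 4·4 = 16 | 2·4+2·0+2·0+2·0+1·8 = 16
R: 4·5 = 20 | 2·0+2·0+2·1+2·8+1·2 = 20
gcd(4,2,2,2,2,1) = 1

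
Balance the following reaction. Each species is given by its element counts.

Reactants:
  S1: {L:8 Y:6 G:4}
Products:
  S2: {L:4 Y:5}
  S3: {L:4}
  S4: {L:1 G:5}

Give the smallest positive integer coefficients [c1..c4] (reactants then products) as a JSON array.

Coefficients: [5, 6, 3, 4]

L: 5·8 = 40 | 6·4+3·4+4·1 = 40
Y: 5·6 = 30 | 6·5+3·0+4·0 = 30
G: 5·4 = 20 | 6·0+3·0+4·5 = 20
gcd(5,6,3,4) = 1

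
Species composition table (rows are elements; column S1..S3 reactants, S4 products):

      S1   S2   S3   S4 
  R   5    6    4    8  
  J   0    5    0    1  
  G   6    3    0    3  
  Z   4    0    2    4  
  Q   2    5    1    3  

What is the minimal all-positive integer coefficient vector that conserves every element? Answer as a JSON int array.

Coefficients: [2, 1, 6, 5]

R: 2·5+1·6+6·4 = 40 | 5·8 = 40
J: 2·0+1·5+6·0 = 5 | 5·1 = 5
G: 2·6+1·3+6·0 = 15 | 5·3 = 15
Z: 2·4+1·0+6·2 = 20 | 5·4 = 20
Q: 2·2+1·5+6·1 = 15 | 5·3 = 15
gcd(2,1,6,5) = 1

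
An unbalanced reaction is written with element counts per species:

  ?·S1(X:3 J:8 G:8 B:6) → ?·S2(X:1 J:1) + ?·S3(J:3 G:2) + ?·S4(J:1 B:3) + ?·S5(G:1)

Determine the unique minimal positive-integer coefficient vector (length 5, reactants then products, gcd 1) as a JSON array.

Coefficients: [1, 3, 1, 2, 6]

X: 1·3 = 3 | 3·1+1·0+2·0+6·0 = 3
J: 1·8 = 8 | 3·1+1·3+2·1+6·0 = 8
G: 1·8 = 8 | 3·0+1·2+2·0+6·1 = 8
B: 1·6 = 6 | 3·0+1·0+2·3+6·0 = 6
gcd(1,3,1,2,6) = 1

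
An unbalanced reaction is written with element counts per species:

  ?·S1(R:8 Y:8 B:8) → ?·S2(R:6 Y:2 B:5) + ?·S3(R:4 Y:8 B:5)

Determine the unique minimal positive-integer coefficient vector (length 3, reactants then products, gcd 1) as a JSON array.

Coefficients: [5, 4, 4]

R: 5·8 = 40 | 4·6+4·4 = 40
Y: 5·8 = 40 | 4·2+4·8 = 40
B: 5·8 = 40 | 4·5+4·5 = 40
gcd(5,4,4) = 1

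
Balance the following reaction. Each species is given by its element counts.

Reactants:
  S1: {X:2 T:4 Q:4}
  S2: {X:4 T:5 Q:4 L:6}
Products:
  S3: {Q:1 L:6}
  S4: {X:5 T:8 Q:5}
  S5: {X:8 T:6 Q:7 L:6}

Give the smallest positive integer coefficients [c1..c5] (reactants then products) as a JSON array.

Coefficients: [2, 6, 5, 4, 1]

X: 2·2+6·4 = 28 | 5·0+4·5+1·8 = 28
T: 2·4+6·5 = 38 | 5·0+4·8+1·6 = 38
Q: 2·4+6·4 = 32 | 5·1+4·5+1·7 = 32
L: 2·0+6·6 = 36 | 5·6+4·0+1·6 = 36
gcd(2,6,5,4,1) = 1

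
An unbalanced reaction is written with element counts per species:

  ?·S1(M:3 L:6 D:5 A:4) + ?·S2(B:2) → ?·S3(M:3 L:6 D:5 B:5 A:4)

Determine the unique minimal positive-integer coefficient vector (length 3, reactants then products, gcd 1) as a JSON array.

M: 2·3+5·0 = 6 | 2·3 = 6
L: 2·6+5·0 = 12 | 2·6 = 12
D: 2·5+5·0 = 10 | 2·5 = 10
B: 2·0+5·2 = 10 | 2·5 = 10
A: 2·4+5·0 = 8 | 2·4 = 8
gcd(2,5,2) = 1

Coefficients: [2, 5, 2]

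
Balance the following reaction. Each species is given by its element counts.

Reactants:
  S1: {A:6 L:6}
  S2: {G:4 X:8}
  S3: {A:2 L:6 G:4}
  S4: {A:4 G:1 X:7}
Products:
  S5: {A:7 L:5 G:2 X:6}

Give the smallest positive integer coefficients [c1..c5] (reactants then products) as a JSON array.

A: 4·6+1·0+1·2+4·4 = 42 | 6·7 = 42
L: 4·6+1·0+1·6+4·0 = 30 | 6·5 = 30
G: 4·0+1·4+1·4+4·1 = 12 | 6·2 = 12
X: 4·0+1·8+1·0+4·7 = 36 | 6·6 = 36
gcd(4,1,1,4,6) = 1

Coefficients: [4, 1, 1, 4, 6]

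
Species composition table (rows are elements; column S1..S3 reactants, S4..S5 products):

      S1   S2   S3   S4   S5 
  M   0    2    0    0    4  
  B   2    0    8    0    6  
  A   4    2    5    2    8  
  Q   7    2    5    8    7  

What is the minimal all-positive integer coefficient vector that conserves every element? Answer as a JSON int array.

M: 1·0+6·2+2·0 = 12 | 1·0+3·4 = 12
B: 1·2+6·0+2·8 = 18 | 1·0+3·6 = 18
A: 1·4+6·2+2·5 = 26 | 1·2+3·8 = 26
Q: 1·7+6·2+2·5 = 29 | 1·8+3·7 = 29
gcd(1,6,2,1,3) = 1

Coefficients: [1, 6, 2, 1, 3]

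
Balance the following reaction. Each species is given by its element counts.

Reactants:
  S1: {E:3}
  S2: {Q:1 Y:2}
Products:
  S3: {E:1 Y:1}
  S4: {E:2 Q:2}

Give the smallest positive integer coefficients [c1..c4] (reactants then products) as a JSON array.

Coefficients: [2, 2, 4, 1]

E: 2·3+2·0 = 6 | 4·1+1·2 = 6
Q: 2·0+2·1 = 2 | 4·0+1·2 = 2
Y: 2·0+2·2 = 4 | 4·1+1·0 = 4
gcd(2,2,4,1) = 1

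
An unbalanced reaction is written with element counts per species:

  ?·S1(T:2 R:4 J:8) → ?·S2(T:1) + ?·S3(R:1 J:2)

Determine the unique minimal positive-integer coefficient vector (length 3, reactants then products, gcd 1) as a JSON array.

Coefficients: [1, 2, 4]

T: 1·2 = 2 | 2·1+4·0 = 2
R: 1·4 = 4 | 2·0+4·1 = 4
J: 1·8 = 8 | 2·0+4·2 = 8
gcd(1,2,4) = 1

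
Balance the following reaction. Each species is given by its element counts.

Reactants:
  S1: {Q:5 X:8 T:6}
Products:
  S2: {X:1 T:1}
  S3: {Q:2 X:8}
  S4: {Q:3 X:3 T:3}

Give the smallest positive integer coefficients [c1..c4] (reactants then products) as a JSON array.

Coefficients: [4, 6, 1, 6]

Q: 4·5 = 20 | 6·0+1·2+6·3 = 20
X: 4·8 = 32 | 6·1+1·8+6·3 = 32
T: 4·6 = 24 | 6·1+1·0+6·3 = 24
gcd(4,6,1,6) = 1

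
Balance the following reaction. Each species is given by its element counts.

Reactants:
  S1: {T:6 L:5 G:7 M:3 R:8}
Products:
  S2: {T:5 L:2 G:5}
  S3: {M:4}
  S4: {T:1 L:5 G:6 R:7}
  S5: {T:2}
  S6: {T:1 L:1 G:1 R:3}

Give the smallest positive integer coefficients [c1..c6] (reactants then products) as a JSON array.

T: 4·6 = 24 | 2·5+3·0+2·1+3·2+6·1 = 24
L: 4·5 = 20 | 2·2+3·0+2·5+3·0+6·1 = 20
G: 4·7 = 28 | 2·5+3·0+2·6+3·0+6·1 = 28
M: 4·3 = 12 | 2·0+3·4+2·0+3·0+6·0 = 12
R: 4·8 = 32 | 2·0+3·0+2·7+3·0+6·3 = 32
gcd(4,2,3,2,3,6) = 1

Coefficients: [4, 2, 3, 2, 3, 6]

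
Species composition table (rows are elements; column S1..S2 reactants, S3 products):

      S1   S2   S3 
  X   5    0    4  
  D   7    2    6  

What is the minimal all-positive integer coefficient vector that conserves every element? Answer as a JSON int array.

Coefficients: [4, 1, 5]

X: 4·5+1·0 = 20 | 5·4 = 20
D: 4·7+1·2 = 30 | 5·6 = 30
gcd(4,1,5) = 1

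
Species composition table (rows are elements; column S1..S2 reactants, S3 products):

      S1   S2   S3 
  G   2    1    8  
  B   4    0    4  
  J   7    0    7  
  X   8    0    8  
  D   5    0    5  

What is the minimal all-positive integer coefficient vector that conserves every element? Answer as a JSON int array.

Coefficients: [1, 6, 1]

G: 1·2+6·1 = 8 | 1·8 = 8
B: 1·4+6·0 = 4 | 1·4 = 4
J: 1·7+6·0 = 7 | 1·7 = 7
X: 1·8+6·0 = 8 | 1·8 = 8
D: 1·5+6·0 = 5 | 1·5 = 5
gcd(1,6,1) = 1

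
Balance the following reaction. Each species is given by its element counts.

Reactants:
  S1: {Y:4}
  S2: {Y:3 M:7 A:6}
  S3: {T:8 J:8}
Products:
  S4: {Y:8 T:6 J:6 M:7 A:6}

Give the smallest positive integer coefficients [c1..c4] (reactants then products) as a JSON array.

Coefficients: [5, 4, 3, 4]

Y: 5·4+4·3+3·0 = 32 | 4·8 = 32
T: 5·0+4·0+3·8 = 24 | 4·6 = 24
J: 5·0+4·0+3·8 = 24 | 4·6 = 24
M: 5·0+4·7+3·0 = 28 | 4·7 = 28
A: 5·0+4·6+3·0 = 24 | 4·6 = 24
gcd(5,4,3,4) = 1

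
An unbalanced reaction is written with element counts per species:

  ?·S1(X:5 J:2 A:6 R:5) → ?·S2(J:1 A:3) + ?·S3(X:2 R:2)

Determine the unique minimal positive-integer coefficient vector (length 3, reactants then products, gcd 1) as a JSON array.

X: 2·5 = 10 | 4·0+5·2 = 10
J: 2·2 = 4 | 4·1+5·0 = 4
A: 2·6 = 12 | 4·3+5·0 = 12
R: 2·5 = 10 | 4·0+5·2 = 10
gcd(2,4,5) = 1

Coefficients: [2, 4, 5]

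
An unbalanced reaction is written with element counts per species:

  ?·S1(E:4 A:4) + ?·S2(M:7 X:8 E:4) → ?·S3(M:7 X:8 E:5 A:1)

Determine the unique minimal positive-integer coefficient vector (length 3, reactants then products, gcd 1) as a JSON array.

M: 1·0+4·7 = 28 | 4·7 = 28
X: 1·0+4·8 = 32 | 4·8 = 32
E: 1·4+4·4 = 20 | 4·5 = 20
A: 1·4+4·0 = 4 | 4·1 = 4
gcd(1,4,4) = 1

Coefficients: [1, 4, 4]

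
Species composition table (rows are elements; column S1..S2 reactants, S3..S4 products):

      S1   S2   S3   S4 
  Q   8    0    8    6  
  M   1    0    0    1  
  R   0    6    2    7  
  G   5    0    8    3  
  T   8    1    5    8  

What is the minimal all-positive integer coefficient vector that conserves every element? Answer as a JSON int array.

Coefficients: [4, 5, 1, 4]

Q: 4·8+5·0 = 32 | 1·8+4·6 = 32
M: 4·1+5·0 = 4 | 1·0+4·1 = 4
R: 4·0+5·6 = 30 | 1·2+4·7 = 30
G: 4·5+5·0 = 20 | 1·8+4·3 = 20
T: 4·8+5·1 = 37 | 1·5+4·8 = 37
gcd(4,5,1,4) = 1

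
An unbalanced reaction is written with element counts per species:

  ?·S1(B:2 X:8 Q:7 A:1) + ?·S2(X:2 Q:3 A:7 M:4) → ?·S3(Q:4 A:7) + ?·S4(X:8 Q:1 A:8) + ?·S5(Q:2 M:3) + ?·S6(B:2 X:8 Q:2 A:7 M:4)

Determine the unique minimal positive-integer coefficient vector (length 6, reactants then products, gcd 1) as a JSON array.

Coefficients: [1, 4, 2, 1, 4, 1]

B: 1·2+4·0 = 2 | 2·0+1·0+4·0+1·2 = 2
X: 1·8+4·2 = 16 | 2·0+1·8+4·0+1·8 = 16
Q: 1·7+4·3 = 19 | 2·4+1·1+4·2+1·2 = 19
A: 1·1+4·7 = 29 | 2·7+1·8+4·0+1·7 = 29
M: 1·0+4·4 = 16 | 2·0+1·0+4·3+1·4 = 16
gcd(1,4,2,1,4,1) = 1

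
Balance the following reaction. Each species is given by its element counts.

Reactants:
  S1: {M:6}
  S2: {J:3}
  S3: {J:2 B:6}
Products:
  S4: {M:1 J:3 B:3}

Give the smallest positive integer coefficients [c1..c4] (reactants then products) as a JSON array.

Coefficients: [1, 4, 3, 6]

M: 1·6+4·0+3·0 = 6 | 6·1 = 6
J: 1·0+4·3+3·2 = 18 | 6·3 = 18
B: 1·0+4·0+3·6 = 18 | 6·3 = 18
gcd(1,4,3,6) = 1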